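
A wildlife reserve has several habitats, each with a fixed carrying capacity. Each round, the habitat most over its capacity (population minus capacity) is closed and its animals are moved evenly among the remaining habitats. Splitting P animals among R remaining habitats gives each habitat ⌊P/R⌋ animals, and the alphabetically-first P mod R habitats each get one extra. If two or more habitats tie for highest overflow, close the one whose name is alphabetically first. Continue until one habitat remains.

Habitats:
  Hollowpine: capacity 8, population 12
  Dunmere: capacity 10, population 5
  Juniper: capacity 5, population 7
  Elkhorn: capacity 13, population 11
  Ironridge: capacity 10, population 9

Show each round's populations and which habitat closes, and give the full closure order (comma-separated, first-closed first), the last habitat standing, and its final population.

Closure order: Hollowpine, Juniper, Ironridge, Elkhorn
Last habitat: Dunmere with 44 animals

Round 1: Dunmere=5 Elkhorn=11 Hollowpine=12 Ironridge=9 Juniper=7 → close Hollowpine (overflow 4)
  12÷4 = 3 each, +1 to first 0
Round 2: Dunmere=8 Elkhorn=14 Ironridge=12 Juniper=10 → close Juniper (overflow 5)
  10÷3 = 3 each, +1 to first 1
Round 3: Dunmere=12 Elkhorn=17 Ironridge=15 → close Ironridge (overflow 5)
  15÷2 = 7 each, +1 to first 1
Round 4: Dunmere=20 Elkhorn=24 → close Elkhorn (overflow 11)
  24÷1 = 24 each, +1 to first 0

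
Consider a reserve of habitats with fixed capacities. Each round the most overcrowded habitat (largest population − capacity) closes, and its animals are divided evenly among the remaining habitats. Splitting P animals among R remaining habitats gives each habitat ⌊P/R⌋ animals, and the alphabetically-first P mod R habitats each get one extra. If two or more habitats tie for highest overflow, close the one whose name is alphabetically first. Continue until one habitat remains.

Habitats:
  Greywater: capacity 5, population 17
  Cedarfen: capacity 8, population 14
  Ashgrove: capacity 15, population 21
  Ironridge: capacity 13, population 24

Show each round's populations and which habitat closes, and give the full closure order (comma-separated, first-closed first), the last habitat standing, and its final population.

Round 1: Ashgrove=21 Cedarfen=14 Greywater=17 Ironridge=24 → close Greywater (overflow 12)
  17÷3 = 5 each, +1 to first 2
Round 2: Ashgrove=27 Cedarfen=20 Ironridge=29 → close Ironridge (overflow 16)
  29÷2 = 14 each, +1 to first 1
Round 3: Ashgrove=42 Cedarfen=34 → close Ashgrove (overflow 27)
  42÷1 = 42 each, +1 to first 0

Closure order: Greywater, Ironridge, Ashgrove
Last habitat: Cedarfen with 76 animals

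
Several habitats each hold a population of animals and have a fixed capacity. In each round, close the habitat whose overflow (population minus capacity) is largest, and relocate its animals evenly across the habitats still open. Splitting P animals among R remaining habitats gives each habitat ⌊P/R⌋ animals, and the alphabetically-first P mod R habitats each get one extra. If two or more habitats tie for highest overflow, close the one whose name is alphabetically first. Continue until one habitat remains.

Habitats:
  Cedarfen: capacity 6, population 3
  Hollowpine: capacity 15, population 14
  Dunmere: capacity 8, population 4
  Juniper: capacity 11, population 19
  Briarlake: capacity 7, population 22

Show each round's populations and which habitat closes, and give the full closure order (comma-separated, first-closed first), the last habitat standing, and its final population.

Closure order: Briarlake, Juniper, Hollowpine, Cedarfen
Last habitat: Dunmere with 62 animals

Round 1: Briarlake=22 Cedarfen=3 Dunmere=4 Hollowpine=14 Juniper=19 → close Briarlake (overflow 15)
  22÷4 = 5 each, +1 to first 2
Round 2: Cedarfen=9 Dunmere=10 Hollowpine=19 Juniper=24 → close Juniper (overflow 13)
  24÷3 = 8 each, +1 to first 0
Round 3: Cedarfen=17 Dunmere=18 Hollowpine=27 → close Hollowpine (overflow 12)
  27÷2 = 13 each, +1 to first 1
Round 4: Cedarfen=31 Dunmere=31 → close Cedarfen (overflow 25)
  31÷1 = 31 each, +1 to first 0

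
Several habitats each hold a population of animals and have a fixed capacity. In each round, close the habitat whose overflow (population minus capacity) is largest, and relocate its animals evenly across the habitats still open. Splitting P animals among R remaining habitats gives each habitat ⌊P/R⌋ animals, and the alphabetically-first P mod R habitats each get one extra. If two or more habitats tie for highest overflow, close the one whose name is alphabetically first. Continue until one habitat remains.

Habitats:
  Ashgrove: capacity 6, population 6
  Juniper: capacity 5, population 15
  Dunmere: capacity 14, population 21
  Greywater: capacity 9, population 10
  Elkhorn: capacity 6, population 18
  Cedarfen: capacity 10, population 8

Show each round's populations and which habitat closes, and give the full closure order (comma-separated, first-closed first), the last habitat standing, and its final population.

Closure order: Elkhorn, Juniper, Dunmere, Ashgrove, Cedarfen
Last habitat: Greywater with 78 animals

Round 1: Ashgrove=6 Cedarfen=8 Dunmere=21 Elkhorn=18 Greywater=10 Juniper=15 → close Elkhorn (overflow 12)
  18÷5 = 3 each, +1 to first 3
Round 2: Ashgrove=10 Cedarfen=12 Dunmere=25 Greywater=13 Juniper=18 → close Juniper (overflow 13)
  18÷4 = 4 each, +1 to first 2
Round 3: Ashgrove=15 Cedarfen=17 Dunmere=29 Greywater=17 → close Dunmere (overflow 15)
  29÷3 = 9 each, +1 to first 2
Round 4: Ashgrove=25 Cedarfen=27 Greywater=26 → close Ashgrove (overflow 19)
  25÷2 = 12 each, +1 to first 1
Round 5: Cedarfen=40 Greywater=38 → close Cedarfen (overflow 30)
  40÷1 = 40 each, +1 to first 0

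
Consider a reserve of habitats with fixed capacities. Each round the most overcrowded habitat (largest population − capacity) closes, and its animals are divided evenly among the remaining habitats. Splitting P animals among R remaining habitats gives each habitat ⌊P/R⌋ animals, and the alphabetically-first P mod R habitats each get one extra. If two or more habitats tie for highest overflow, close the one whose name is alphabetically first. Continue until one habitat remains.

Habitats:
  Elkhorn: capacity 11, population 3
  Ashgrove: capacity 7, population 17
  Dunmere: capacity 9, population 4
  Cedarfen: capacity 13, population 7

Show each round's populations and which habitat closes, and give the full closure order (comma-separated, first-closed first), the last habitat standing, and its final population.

Round 1: Ashgrove=17 Cedarfen=7 Dunmere=4 Elkhorn=3 → close Ashgrove (overflow 10)
  17÷3 = 5 each, +1 to first 2
Round 2: Cedarfen=13 Dunmere=10 Elkhorn=8 → close Dunmere (overflow 1)
  10÷2 = 5 each, +1 to first 0
Round 3: Cedarfen=18 Elkhorn=13 → close Cedarfen (overflow 5)
  18÷1 = 18 each, +1 to first 0

Closure order: Ashgrove, Dunmere, Cedarfen
Last habitat: Elkhorn with 31 animals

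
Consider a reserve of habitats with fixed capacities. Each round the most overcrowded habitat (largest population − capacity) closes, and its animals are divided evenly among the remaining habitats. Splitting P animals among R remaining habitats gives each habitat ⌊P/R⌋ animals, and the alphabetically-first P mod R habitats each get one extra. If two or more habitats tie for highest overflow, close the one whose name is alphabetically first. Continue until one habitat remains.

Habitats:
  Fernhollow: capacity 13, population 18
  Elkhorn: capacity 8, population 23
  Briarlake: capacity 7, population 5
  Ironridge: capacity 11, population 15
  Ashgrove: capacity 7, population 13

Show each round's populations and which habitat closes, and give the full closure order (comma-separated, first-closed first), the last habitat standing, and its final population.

Round 1: Ashgrove=13 Briarlake=5 Elkhorn=23 Fernhollow=18 Ironridge=15 → close Elkhorn (overflow 15)
  23÷4 = 5 each, +1 to first 3
Round 2: Ashgrove=19 Briarlake=11 Fernhollow=24 Ironridge=20 → close Ashgrove (overflow 12)
  19÷3 = 6 each, +1 to first 1
Round 3: Briarlake=18 Fernhollow=30 Ironridge=26 → close Fernhollow (overflow 17)
  30÷2 = 15 each, +1 to first 0
Round 4: Briarlake=33 Ironridge=41 → close Ironridge (overflow 30)
  41÷1 = 41 each, +1 to first 0

Closure order: Elkhorn, Ashgrove, Fernhollow, Ironridge
Last habitat: Briarlake with 74 animals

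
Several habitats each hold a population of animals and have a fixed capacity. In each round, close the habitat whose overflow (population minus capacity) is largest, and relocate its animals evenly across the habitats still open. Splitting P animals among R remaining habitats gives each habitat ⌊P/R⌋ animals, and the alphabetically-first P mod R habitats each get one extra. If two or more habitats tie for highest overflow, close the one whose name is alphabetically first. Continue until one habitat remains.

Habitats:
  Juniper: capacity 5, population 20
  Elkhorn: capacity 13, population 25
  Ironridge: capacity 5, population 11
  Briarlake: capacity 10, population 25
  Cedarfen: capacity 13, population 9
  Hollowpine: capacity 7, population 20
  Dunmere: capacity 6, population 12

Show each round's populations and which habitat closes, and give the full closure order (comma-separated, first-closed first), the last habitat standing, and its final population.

Closure order: Briarlake, Juniper, Hollowpine, Elkhorn, Dunmere, Ironridge
Last habitat: Cedarfen with 122 animals

Round 1: Briarlake=25 Cedarfen=9 Dunmere=12 Elkhorn=25 Hollowpine=20 Ironridge=11 Juniper=20 → close Briarlake (overflow 15)
  25÷6 = 4 each, +1 to first 1
Round 2: Cedarfen=14 Dunmere=16 Elkhorn=29 Hollowpine=24 Ironridge=15 Juniper=24 → close Juniper (overflow 19)
  24÷5 = 4 each, +1 to first 4
Round 3: Cedarfen=19 Dunmere=21 Elkhorn=34 Hollowpine=29 Ironridge=19 → close Hollowpine (overflow 22)
  29÷4 = 7 each, +1 to first 1
Round 4: Cedarfen=27 Dunmere=28 Elkhorn=41 Ironridge=26 → close Elkhorn (overflow 28)
  41÷3 = 13 each, +1 to first 2
Round 5: Cedarfen=41 Dunmere=42 Ironridge=39 → close Dunmere (overflow 36)
  42÷2 = 21 each, +1 to first 0
Round 6: Cedarfen=62 Ironridge=60 → close Ironridge (overflow 55)
  60÷1 = 60 each, +1 to first 0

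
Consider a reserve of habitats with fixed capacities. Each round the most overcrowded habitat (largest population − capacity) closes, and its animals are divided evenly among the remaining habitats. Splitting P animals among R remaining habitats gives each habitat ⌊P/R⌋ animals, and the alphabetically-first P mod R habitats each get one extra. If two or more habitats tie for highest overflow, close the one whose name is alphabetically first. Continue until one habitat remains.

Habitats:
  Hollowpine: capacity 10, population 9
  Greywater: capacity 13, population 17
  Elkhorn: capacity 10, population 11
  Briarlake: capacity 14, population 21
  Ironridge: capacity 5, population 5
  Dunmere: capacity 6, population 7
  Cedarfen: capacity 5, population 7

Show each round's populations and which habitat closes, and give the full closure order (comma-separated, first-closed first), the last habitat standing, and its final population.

Closure order: Briarlake, Greywater, Cedarfen, Dunmere, Elkhorn, Hollowpine
Last habitat: Ironridge with 77 animals

Round 1: Briarlake=21 Cedarfen=7 Dunmere=7 Elkhorn=11 Greywater=17 Hollowpine=9 Ironridge=5 → close Briarlake (overflow 7)
  21÷6 = 3 each, +1 to first 3
Round 2: Cedarfen=11 Dunmere=11 Elkhorn=15 Greywater=20 Hollowpine=12 Ironridge=8 → close Greywater (overflow 7)
  20÷5 = 4 each, +1 to first 0
Round 3: Cedarfen=15 Dunmere=15 Elkhorn=19 Hollowpine=16 Ironridge=12 → close Cedarfen (overflow 10)
  15÷4 = 3 each, +1 to first 3
Round 4: Dunmere=19 Elkhorn=23 Hollowpine=20 Ironridge=15 → close Dunmere (overflow 13)
  19÷3 = 6 each, +1 to first 1
Round 5: Elkhorn=30 Hollowpine=26 Ironridge=21 → close Elkhorn (overflow 20)
  30÷2 = 15 each, +1 to first 0
Round 6: Hollowpine=41 Ironridge=36 → close Hollowpine (overflow 31)
  41÷1 = 41 each, +1 to first 0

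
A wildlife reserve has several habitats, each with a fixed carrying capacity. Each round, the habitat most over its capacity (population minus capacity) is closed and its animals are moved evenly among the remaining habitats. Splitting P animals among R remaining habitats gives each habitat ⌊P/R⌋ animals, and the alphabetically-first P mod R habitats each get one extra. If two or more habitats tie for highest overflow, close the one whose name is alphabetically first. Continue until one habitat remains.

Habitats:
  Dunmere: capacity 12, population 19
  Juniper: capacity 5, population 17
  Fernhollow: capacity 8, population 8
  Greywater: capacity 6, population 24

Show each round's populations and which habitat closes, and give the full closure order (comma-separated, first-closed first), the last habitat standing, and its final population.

Round 1: Dunmere=19 Fernhollow=8 Greywater=24 Juniper=17 → close Greywater (overflow 18)
  24÷3 = 8 each, +1 to first 0
Round 2: Dunmere=27 Fernhollow=16 Juniper=25 → close Juniper (overflow 20)
  25÷2 = 12 each, +1 to first 1
Round 3: Dunmere=40 Fernhollow=28 → close Dunmere (overflow 28)
  40÷1 = 40 each, +1 to first 0

Closure order: Greywater, Juniper, Dunmere
Last habitat: Fernhollow with 68 animals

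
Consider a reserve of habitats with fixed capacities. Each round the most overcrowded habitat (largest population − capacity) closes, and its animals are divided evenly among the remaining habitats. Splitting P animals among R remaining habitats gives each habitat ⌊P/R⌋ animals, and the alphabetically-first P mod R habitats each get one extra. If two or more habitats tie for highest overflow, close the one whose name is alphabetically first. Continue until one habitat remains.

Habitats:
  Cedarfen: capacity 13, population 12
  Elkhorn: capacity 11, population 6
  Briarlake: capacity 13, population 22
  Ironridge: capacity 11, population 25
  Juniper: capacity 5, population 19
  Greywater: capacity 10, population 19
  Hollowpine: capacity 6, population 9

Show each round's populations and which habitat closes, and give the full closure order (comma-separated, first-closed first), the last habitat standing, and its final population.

Round 1: Briarlake=22 Cedarfen=12 Elkhorn=6 Greywater=19 Hollowpine=9 Ironridge=25 Juniper=19 → close Ironridge (overflow 14)
  25÷6 = 4 each, +1 to first 1
Round 2: Briarlake=27 Cedarfen=16 Elkhorn=10 Greywater=23 Hollowpine=13 Juniper=23 → close Juniper (overflow 18)
  23÷5 = 4 each, +1 to first 3
Round 3: Briarlake=32 Cedarfen=21 Elkhorn=15 Greywater=27 Hollowpine=17 → close Briarlake (overflow 19)
  32÷4 = 8 each, +1 to first 0
Round 4: Cedarfen=29 Elkhorn=23 Greywater=35 Hollowpine=25 → close Greywater (overflow 25)
  35÷3 = 11 each, +1 to first 2
Round 5: Cedarfen=41 Elkhorn=35 Hollowpine=36 → close Hollowpine (overflow 30)
  36÷2 = 18 each, +1 to first 0
Round 6: Cedarfen=59 Elkhorn=53 → close Cedarfen (overflow 46)
  59÷1 = 59 each, +1 to first 0

Closure order: Ironridge, Juniper, Briarlake, Greywater, Hollowpine, Cedarfen
Last habitat: Elkhorn with 112 animals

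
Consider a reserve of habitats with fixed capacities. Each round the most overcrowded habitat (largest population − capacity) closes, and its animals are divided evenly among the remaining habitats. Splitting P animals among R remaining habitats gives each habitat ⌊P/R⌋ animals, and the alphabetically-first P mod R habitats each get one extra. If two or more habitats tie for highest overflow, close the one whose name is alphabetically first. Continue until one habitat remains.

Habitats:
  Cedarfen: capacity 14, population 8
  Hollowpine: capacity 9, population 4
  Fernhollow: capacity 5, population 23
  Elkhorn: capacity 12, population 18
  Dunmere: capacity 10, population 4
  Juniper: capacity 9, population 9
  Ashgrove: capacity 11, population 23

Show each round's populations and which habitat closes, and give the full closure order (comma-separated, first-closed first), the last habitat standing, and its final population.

Round 1: Ashgrove=23 Cedarfen=8 Dunmere=4 Elkhorn=18 Fernhollow=23 Hollowpine=4 Juniper=9 → close Fernhollow (overflow 18)
  23÷6 = 3 each, +1 to first 5
Round 2: Ashgrove=27 Cedarfen=12 Dunmere=8 Elkhorn=22 Hollowpine=8 Juniper=12 → close Ashgrove (overflow 16)
  27÷5 = 5 each, +1 to first 2
Round 3: Cedarfen=18 Dunmere=14 Elkhorn=27 Hollowpine=13 Juniper=17 → close Elkhorn (overflow 15)
  27÷4 = 6 each, +1 to first 3
Round 4: Cedarfen=25 Dunmere=21 Hollowpine=20 Juniper=23 → close Juniper (overflow 14)
  23÷3 = 7 each, +1 to first 2
Round 5: Cedarfen=33 Dunmere=29 Hollowpine=27 → close Cedarfen (overflow 19)
  33÷2 = 16 each, +1 to first 1
Round 6: Dunmere=46 Hollowpine=43 → close Dunmere (overflow 36)
  46÷1 = 46 each, +1 to first 0

Closure order: Fernhollow, Ashgrove, Elkhorn, Juniper, Cedarfen, Dunmere
Last habitat: Hollowpine with 89 animals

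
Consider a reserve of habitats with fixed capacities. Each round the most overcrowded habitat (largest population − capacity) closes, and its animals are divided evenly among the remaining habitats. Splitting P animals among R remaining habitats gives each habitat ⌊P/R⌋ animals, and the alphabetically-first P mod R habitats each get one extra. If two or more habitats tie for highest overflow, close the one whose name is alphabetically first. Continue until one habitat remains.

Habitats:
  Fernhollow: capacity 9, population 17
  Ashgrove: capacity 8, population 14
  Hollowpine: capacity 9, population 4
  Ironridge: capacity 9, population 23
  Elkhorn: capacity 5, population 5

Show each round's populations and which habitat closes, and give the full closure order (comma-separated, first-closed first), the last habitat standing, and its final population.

Closure order: Ironridge, Fernhollow, Ashgrove, Elkhorn
Last habitat: Hollowpine with 63 animals

Round 1: Ashgrove=14 Elkhorn=5 Fernhollow=17 Hollowpine=4 Ironridge=23 → close Ironridge (overflow 14)
  23÷4 = 5 each, +1 to first 3
Round 2: Ashgrove=20 Elkhorn=11 Fernhollow=23 Hollowpine=9 → close Fernhollow (overflow 14)
  23÷3 = 7 each, +1 to first 2
Round 3: Ashgrove=28 Elkhorn=19 Hollowpine=16 → close Ashgrove (overflow 20)
  28÷2 = 14 each, +1 to first 0
Round 4: Elkhorn=33 Hollowpine=30 → close Elkhorn (overflow 28)
  33÷1 = 33 each, +1 to first 0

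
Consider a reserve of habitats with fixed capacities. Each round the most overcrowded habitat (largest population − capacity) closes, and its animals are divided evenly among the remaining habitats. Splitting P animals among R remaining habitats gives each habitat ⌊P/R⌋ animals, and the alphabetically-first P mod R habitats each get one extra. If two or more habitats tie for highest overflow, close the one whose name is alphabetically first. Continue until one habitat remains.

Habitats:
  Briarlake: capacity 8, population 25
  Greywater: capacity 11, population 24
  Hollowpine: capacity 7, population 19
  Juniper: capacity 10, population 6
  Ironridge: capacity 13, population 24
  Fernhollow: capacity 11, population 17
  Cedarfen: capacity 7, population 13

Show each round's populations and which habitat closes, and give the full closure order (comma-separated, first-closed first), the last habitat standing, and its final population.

Closure order: Briarlake, Greywater, Hollowpine, Ironridge, Cedarfen, Fernhollow
Last habitat: Juniper with 128 animals

Round 1: Briarlake=25 Cedarfen=13 Fernhollow=17 Greywater=24 Hollowpine=19 Ironridge=24 Juniper=6 → close Briarlake (overflow 17)
  25÷6 = 4 each, +1 to first 1
Round 2: Cedarfen=18 Fernhollow=21 Greywater=28 Hollowpine=23 Ironridge=28 Juniper=10 → close Greywater (overflow 17)
  28÷5 = 5 each, +1 to first 3
Round 3: Cedarfen=24 Fernhollow=27 Hollowpine=29 Ironridge=33 Juniper=15 → close Hollowpine (overflow 22)
  29÷4 = 7 each, +1 to first 1
Round 4: Cedarfen=32 Fernhollow=34 Ironridge=40 Juniper=22 → close Ironridge (overflow 27)
  40÷3 = 13 each, +1 to first 1
Round 5: Cedarfen=46 Fernhollow=47 Juniper=35 → close Cedarfen (overflow 39)
  46÷2 = 23 each, +1 to first 0
Round 6: Fernhollow=70 Juniper=58 → close Fernhollow (overflow 59)
  70÷1 = 70 each, +1 to first 0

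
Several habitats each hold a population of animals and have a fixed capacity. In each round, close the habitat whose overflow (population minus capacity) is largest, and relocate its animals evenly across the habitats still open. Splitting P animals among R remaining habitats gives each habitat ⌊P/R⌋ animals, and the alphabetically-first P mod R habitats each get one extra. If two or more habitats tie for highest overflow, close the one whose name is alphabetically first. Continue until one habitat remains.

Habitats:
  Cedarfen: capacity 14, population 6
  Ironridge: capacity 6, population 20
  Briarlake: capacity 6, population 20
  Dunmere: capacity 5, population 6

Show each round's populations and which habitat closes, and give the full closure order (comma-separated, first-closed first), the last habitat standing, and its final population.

Round 1: Briarlake=20 Cedarfen=6 Dunmere=6 Ironridge=20 → close Briarlake (overflow 14)
  20÷3 = 6 each, +1 to first 2
Round 2: Cedarfen=13 Dunmere=13 Ironridge=26 → close Ironridge (overflow 20)
  26÷2 = 13 each, +1 to first 0
Round 3: Cedarfen=26 Dunmere=26 → close Dunmere (overflow 21)
  26÷1 = 26 each, +1 to first 0

Closure order: Briarlake, Ironridge, Dunmere
Last habitat: Cedarfen with 52 animals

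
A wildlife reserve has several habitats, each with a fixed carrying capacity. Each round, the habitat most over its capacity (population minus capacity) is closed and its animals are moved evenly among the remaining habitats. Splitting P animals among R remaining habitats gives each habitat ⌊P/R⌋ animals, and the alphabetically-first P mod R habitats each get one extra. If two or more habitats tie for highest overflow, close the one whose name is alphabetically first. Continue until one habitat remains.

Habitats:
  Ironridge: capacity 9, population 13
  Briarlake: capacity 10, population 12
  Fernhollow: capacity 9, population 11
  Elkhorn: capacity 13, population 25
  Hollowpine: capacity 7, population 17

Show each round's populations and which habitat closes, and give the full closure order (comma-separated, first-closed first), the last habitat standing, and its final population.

Round 1: Briarlake=12 Elkhorn=25 Fernhollow=11 Hollowpine=17 Ironridge=13 → close Elkhorn (overflow 12)
  25÷4 = 6 each, +1 to first 1
Round 2: Briarlake=19 Fernhollow=17 Hollowpine=23 Ironridge=19 → close Hollowpine (overflow 16)
  23÷3 = 7 each, +1 to first 2
Round 3: Briarlake=27 Fernhollow=25 Ironridge=26 → close Briarlake (overflow 17)
  27÷2 = 13 each, +1 to first 1
Round 4: Fernhollow=39 Ironridge=39 → close Fernhollow (overflow 30)
  39÷1 = 39 each, +1 to first 0

Closure order: Elkhorn, Hollowpine, Briarlake, Fernhollow
Last habitat: Ironridge with 78 animals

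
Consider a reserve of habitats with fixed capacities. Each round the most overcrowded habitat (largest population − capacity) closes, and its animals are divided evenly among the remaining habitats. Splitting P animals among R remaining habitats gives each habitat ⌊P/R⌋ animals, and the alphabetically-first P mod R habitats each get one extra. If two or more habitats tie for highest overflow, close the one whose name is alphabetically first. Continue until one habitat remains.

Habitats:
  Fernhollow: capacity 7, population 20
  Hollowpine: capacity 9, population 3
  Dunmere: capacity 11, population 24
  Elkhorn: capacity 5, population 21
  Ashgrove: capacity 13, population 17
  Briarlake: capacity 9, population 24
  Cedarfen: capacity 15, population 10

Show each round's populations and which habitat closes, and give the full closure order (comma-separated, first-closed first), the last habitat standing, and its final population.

Closure order: Elkhorn, Briarlake, Dunmere, Fernhollow, Ashgrove, Cedarfen
Last habitat: Hollowpine with 119 animals

Round 1: Ashgrove=17 Briarlake=24 Cedarfen=10 Dunmere=24 Elkhorn=21 Fernhollow=20 Hollowpine=3 → close Elkhorn (overflow 16)
  21÷6 = 3 each, +1 to first 3
Round 2: Ashgrove=21 Briarlake=28 Cedarfen=14 Dunmere=27 Fernhollow=23 Hollowpine=6 → close Briarlake (overflow 19)
  28÷5 = 5 each, +1 to first 3
Round 3: Ashgrove=27 Cedarfen=20 Dunmere=33 Fernhollow=28 Hollowpine=11 → close Dunmere (overflow 22)
  33÷4 = 8 each, +1 to first 1
Round 4: Ashgrove=36 Cedarfen=28 Fernhollow=36 Hollowpine=19 → close Fernhollow (overflow 29)
  36÷3 = 12 each, +1 to first 0
Round 5: Ashgrove=48 Cedarfen=40 Hollowpine=31 → close Ashgrove (overflow 35)
  48÷2 = 24 each, +1 to first 0
Round 6: Cedarfen=64 Hollowpine=55 → close Cedarfen (overflow 49)
  64÷1 = 64 each, +1 to first 0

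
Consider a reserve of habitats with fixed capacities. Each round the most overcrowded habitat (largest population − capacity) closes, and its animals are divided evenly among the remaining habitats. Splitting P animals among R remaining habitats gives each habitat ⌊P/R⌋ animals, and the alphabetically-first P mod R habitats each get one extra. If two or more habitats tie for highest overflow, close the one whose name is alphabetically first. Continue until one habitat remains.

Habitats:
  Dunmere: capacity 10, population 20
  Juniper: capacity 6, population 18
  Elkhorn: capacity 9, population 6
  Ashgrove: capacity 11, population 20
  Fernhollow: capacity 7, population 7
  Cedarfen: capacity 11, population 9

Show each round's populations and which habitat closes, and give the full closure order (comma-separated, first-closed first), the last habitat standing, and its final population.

Closure order: Juniper, Dunmere, Ashgrove, Fernhollow, Cedarfen
Last habitat: Elkhorn with 80 animals

Round 1: Ashgrove=20 Cedarfen=9 Dunmere=20 Elkhorn=6 Fernhollow=7 Juniper=18 → close Juniper (overflow 12)
  18÷5 = 3 each, +1 to first 3
Round 2: Ashgrove=24 Cedarfen=13 Dunmere=24 Elkhorn=9 Fernhollow=10 → close Dunmere (overflow 14)
  24÷4 = 6 each, +1 to first 0
Round 3: Ashgrove=30 Cedarfen=19 Elkhorn=15 Fernhollow=16 → close Ashgrove (overflow 19)
  30÷3 = 10 each, +1 to first 0
Round 4: Cedarfen=29 Elkhorn=25 Fernhollow=26 → close Fernhollow (overflow 19)
  26÷2 = 13 each, +1 to first 0
Round 5: Cedarfen=42 Elkhorn=38 → close Cedarfen (overflow 31)
  42÷1 = 42 each, +1 to first 0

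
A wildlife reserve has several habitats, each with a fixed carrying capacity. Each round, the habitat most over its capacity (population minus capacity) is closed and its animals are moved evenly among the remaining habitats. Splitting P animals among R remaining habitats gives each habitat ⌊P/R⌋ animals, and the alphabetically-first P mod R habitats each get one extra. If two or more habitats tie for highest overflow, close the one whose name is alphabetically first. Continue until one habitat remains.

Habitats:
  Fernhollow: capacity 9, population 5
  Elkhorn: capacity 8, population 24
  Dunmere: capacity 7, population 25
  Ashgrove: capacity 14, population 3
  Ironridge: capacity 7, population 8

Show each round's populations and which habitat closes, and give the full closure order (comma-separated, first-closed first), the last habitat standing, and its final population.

Round 1: Ashgrove=3 Dunmere=25 Elkhorn=24 Fernhollow=5 Ironridge=8 → close Dunmere (overflow 18)
  25÷4 = 6 each, +1 to first 1
Round 2: Ashgrove=10 Elkhorn=30 Fernhollow=11 Ironridge=14 → close Elkhorn (overflow 22)
  30÷3 = 10 each, +1 to first 0
Round 3: Ashgrove=20 Fernhollow=21 Ironridge=24 → close Ironridge (overflow 17)
  24÷2 = 12 each, +1 to first 0
Round 4: Ashgrove=32 Fernhollow=33 → close Fernhollow (overflow 24)
  33÷1 = 33 each, +1 to first 0

Closure order: Dunmere, Elkhorn, Ironridge, Fernhollow
Last habitat: Ashgrove with 65 animals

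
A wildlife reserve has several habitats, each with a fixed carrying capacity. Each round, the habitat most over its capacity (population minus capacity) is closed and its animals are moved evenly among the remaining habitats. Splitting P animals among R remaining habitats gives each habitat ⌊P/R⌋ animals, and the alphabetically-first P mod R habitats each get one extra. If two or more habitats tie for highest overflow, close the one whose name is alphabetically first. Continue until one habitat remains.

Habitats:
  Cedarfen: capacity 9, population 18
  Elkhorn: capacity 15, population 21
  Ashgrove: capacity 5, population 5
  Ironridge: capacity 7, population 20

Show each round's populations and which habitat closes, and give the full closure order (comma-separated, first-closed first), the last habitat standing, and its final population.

Closure order: Ironridge, Cedarfen, Elkhorn
Last habitat: Ashgrove with 64 animals

Round 1: Ashgrove=5 Cedarfen=18 Elkhorn=21 Ironridge=20 → close Ironridge (overflow 13)
  20÷3 = 6 each, +1 to first 2
Round 2: Ashgrove=12 Cedarfen=25 Elkhorn=27 → close Cedarfen (overflow 16)
  25÷2 = 12 each, +1 to first 1
Round 3: Ashgrove=25 Elkhorn=39 → close Elkhorn (overflow 24)
  39÷1 = 39 each, +1 to first 0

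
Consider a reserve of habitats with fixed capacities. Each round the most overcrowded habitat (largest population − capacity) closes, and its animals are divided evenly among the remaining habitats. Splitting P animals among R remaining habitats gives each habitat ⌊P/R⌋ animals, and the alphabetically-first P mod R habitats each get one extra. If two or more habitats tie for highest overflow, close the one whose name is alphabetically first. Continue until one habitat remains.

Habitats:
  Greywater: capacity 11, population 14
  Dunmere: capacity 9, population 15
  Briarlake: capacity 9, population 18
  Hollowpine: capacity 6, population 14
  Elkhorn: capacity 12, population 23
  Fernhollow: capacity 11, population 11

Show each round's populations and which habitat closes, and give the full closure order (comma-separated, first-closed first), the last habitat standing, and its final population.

Closure order: Elkhorn, Briarlake, Dunmere, Hollowpine, Greywater
Last habitat: Fernhollow with 95 animals

Round 1: Briarlake=18 Dunmere=15 Elkhorn=23 Fernhollow=11 Greywater=14 Hollowpine=14 → close Elkhorn (overflow 11)
  23÷5 = 4 each, +1 to first 3
Round 2: Briarlake=23 Dunmere=20 Fernhollow=16 Greywater=18 Hollowpine=18 → close Briarlake (overflow 14)
  23÷4 = 5 each, +1 to first 3
Round 3: Dunmere=26 Fernhollow=22 Greywater=24 Hollowpine=23 → close Dunmere (overflow 17)
  26÷3 = 8 each, +1 to first 2
Round 4: Fernhollow=31 Greywater=33 Hollowpine=31 → close Hollowpine (overflow 25)
  31÷2 = 15 each, +1 to first 1
Round 5: Fernhollow=47 Greywater=48 → close Greywater (overflow 37)
  48÷1 = 48 each, +1 to first 0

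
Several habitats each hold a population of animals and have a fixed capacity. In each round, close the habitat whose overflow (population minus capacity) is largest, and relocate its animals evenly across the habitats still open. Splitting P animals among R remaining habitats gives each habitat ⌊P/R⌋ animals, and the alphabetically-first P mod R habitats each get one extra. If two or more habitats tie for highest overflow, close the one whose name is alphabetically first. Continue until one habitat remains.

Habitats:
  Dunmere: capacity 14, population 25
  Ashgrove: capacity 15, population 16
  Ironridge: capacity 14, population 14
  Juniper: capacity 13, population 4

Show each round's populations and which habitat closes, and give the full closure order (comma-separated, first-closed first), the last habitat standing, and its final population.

Closure order: Dunmere, Ashgrove, Ironridge
Last habitat: Juniper with 59 animals

Round 1: Ashgrove=16 Dunmere=25 Ironridge=14 Juniper=4 → close Dunmere (overflow 11)
  25÷3 = 8 each, +1 to first 1
Round 2: Ashgrove=25 Ironridge=22 Juniper=12 → close Ashgrove (overflow 10)
  25÷2 = 12 each, +1 to first 1
Round 3: Ironridge=35 Juniper=24 → close Ironridge (overflow 21)
  35÷1 = 35 each, +1 to first 0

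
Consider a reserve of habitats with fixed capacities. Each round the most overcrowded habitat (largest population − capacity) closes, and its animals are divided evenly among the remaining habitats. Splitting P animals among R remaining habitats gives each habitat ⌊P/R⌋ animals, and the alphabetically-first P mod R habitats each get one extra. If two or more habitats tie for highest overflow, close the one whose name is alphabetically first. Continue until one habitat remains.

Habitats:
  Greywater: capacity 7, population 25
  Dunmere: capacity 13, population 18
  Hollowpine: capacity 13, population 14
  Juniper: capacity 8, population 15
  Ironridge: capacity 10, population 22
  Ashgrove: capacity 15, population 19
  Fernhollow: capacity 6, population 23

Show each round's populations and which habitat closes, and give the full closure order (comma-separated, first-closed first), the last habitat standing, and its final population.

Closure order: Greywater, Fernhollow, Ironridge, Ashgrove, Dunmere, Juniper
Last habitat: Hollowpine with 136 animals

Round 1: Ashgrove=19 Dunmere=18 Fernhollow=23 Greywater=25 Hollowpine=14 Ironridge=22 Juniper=15 → close Greywater (overflow 18)
  25÷6 = 4 each, +1 to first 1
Round 2: Ashgrove=24 Dunmere=22 Fernhollow=27 Hollowpine=18 Ironridge=26 Juniper=19 → close Fernhollow (overflow 21)
  27÷5 = 5 each, +1 to first 2
Round 3: Ashgrove=30 Dunmere=28 Hollowpine=23 Ironridge=31 Juniper=24 → close Ironridge (overflow 21)
  31÷4 = 7 each, +1 to first 3
Round 4: Ashgrove=38 Dunmere=36 Hollowpine=31 Juniper=31 → close Ashgrove (overflow 23)
  38÷3 = 12 each, +1 to first 2
Round 5: Dunmere=49 Hollowpine=44 Juniper=43 → close Dunmere (overflow 36)
  49÷2 = 24 each, +1 to first 1
Round 6: Hollowpine=69 Juniper=67 → close Juniper (overflow 59)
  67÷1 = 67 each, +1 to first 0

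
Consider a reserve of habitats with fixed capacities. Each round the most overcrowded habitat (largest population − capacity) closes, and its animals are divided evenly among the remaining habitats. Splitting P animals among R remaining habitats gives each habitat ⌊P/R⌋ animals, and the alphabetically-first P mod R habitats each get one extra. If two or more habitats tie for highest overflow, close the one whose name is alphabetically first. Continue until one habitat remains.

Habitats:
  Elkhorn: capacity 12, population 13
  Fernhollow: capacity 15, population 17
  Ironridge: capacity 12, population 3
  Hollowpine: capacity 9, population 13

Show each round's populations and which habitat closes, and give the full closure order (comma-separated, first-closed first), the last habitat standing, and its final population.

Round 1: Elkhorn=13 Fernhollow=17 Hollowpine=13 Ironridge=3 → close Hollowpine (overflow 4)
  13÷3 = 4 each, +1 to first 1
Round 2: Elkhorn=18 Fernhollow=21 Ironridge=7 → close Elkhorn (overflow 6)
  18÷2 = 9 each, +1 to first 0
Round 3: Fernhollow=30 Ironridge=16 → close Fernhollow (overflow 15)
  30÷1 = 30 each, +1 to first 0

Closure order: Hollowpine, Elkhorn, Fernhollow
Last habitat: Ironridge with 46 animals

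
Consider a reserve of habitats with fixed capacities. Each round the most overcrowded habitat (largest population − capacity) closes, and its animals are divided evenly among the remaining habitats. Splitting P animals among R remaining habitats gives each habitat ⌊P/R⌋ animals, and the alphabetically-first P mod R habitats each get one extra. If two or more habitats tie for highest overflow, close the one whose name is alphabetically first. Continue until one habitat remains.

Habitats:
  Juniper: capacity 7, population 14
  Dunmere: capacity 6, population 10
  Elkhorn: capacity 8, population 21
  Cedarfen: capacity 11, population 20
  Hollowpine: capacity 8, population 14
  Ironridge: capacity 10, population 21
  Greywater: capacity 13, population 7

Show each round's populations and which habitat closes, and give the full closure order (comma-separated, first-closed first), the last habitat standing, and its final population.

Closure order: Elkhorn, Ironridge, Cedarfen, Dunmere, Hollowpine, Juniper
Last habitat: Greywater with 107 animals

Round 1: Cedarfen=20 Dunmere=10 Elkhorn=21 Greywater=7 Hollowpine=14 Ironridge=21 Juniper=14 → close Elkhorn (overflow 13)
  21÷6 = 3 each, +1 to first 3
Round 2: Cedarfen=24 Dunmere=14 Greywater=11 Hollowpine=17 Ironridge=24 Juniper=17 → close Ironridge (overflow 14)
  24÷5 = 4 each, +1 to first 4
Round 3: Cedarfen=29 Dunmere=19 Greywater=16 Hollowpine=22 Juniper=21 → close Cedarfen (overflow 18)
  29÷4 = 7 each, +1 to first 1
Round 4: Dunmere=27 Greywater=23 Hollowpine=29 Juniper=28 → close Dunmere (overflow 21)
  27÷3 = 9 each, +1 to first 0
Round 5: Greywater=32 Hollowpine=38 Juniper=37 → close Hollowpine (overflow 30)
  38÷2 = 19 each, +1 to first 0
Round 6: Greywater=51 Juniper=56 → close Juniper (overflow 49)
  56÷1 = 56 each, +1 to first 0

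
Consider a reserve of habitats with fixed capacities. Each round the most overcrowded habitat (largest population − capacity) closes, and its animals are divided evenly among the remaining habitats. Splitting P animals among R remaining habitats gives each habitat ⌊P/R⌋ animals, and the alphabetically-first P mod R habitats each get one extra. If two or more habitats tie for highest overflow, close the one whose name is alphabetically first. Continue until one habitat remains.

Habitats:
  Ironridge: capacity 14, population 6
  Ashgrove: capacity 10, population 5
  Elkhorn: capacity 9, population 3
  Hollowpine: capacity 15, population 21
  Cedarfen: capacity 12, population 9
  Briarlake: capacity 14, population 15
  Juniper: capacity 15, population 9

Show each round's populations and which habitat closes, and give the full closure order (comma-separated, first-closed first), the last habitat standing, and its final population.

Closure order: Hollowpine, Briarlake, Cedarfen, Ashgrove, Elkhorn, Juniper
Last habitat: Ironridge with 68 animals

Round 1: Ashgrove=5 Briarlake=15 Cedarfen=9 Elkhorn=3 Hollowpine=21 Ironridge=6 Juniper=9 → close Hollowpine (overflow 6)
  21÷6 = 3 each, +1 to first 3
Round 2: Ashgrove=9 Briarlake=19 Cedarfen=13 Elkhorn=6 Ironridge=9 Juniper=12 → close Briarlake (overflow 5)
  19÷5 = 3 each, +1 to first 4
Round 3: Ashgrove=13 Cedarfen=17 Elkhorn=10 Ironridge=13 Juniper=15 → close Cedarfen (overflow 5)
  17÷4 = 4 each, +1 to first 1
Round 4: Ashgrove=18 Elkhorn=14 Ironridge=17 Juniper=19 → close Ashgrove (overflow 8)
  18÷3 = 6 each, +1 to first 0
Round 5: Elkhorn=20 Ironridge=23 Juniper=25 → close Elkhorn (overflow 11)
  20÷2 = 10 each, +1 to first 0
Round 6: Ironridge=33 Juniper=35 → close Juniper (overflow 20)
  35÷1 = 35 each, +1 to first 0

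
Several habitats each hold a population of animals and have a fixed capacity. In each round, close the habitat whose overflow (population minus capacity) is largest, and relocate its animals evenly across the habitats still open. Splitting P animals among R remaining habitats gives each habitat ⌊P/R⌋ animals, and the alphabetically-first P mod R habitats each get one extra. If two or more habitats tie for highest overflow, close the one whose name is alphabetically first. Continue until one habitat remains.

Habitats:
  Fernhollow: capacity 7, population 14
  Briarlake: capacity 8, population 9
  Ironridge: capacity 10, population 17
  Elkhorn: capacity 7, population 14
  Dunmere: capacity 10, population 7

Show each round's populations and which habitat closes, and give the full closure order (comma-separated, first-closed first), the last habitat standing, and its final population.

Round 1: Briarlake=9 Dunmere=7 Elkhorn=14 Fernhollow=14 Ironridge=17 → close Elkhorn (overflow 7)
  14÷4 = 3 each, +1 to first 2
Round 2: Briarlake=13 Dunmere=11 Fernhollow=17 Ironridge=20 → close Fernhollow (overflow 10)
  17÷3 = 5 each, +1 to first 2
Round 3: Briarlake=19 Dunmere=17 Ironridge=25 → close Ironridge (overflow 15)
  25÷2 = 12 each, +1 to first 1
Round 4: Briarlake=32 Dunmere=29 → close Briarlake (overflow 24)
  32÷1 = 32 each, +1 to first 0

Closure order: Elkhorn, Fernhollow, Ironridge, Briarlake
Last habitat: Dunmere with 61 animals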